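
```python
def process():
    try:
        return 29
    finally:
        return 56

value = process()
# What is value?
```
56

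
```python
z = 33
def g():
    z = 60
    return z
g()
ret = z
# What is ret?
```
33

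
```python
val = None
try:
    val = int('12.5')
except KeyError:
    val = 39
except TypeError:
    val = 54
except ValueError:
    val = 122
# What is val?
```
122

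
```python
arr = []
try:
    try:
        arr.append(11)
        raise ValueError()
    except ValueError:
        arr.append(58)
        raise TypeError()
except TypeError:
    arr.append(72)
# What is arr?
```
[11, 58, 72]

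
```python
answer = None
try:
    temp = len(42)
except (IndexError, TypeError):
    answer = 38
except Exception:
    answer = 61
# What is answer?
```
38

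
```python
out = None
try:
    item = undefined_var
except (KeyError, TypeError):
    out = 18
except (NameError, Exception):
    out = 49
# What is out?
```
49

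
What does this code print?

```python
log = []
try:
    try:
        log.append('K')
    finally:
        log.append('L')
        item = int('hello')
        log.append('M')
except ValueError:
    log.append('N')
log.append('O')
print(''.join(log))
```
KLNO

Exception in inner finally caught by outer except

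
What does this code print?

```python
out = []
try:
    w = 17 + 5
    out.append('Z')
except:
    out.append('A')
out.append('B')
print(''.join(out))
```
ZB

No exception, try block completes normally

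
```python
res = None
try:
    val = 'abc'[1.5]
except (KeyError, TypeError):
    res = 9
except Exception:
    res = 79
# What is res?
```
9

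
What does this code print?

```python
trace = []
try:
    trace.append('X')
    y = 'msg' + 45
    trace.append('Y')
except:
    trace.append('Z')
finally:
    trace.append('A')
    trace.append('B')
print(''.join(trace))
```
XZAB

Code before exception runs, then except, then all of finally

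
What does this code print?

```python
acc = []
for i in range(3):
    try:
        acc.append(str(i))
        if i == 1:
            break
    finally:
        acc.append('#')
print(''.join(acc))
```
0#1#

finally runs even when breaking out of loop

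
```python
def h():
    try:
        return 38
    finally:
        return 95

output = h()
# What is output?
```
95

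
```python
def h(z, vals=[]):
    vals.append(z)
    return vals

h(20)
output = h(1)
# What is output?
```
[20, 1]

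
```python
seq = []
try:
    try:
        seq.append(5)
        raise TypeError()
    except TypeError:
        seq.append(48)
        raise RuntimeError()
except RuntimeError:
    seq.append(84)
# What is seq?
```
[5, 48, 84]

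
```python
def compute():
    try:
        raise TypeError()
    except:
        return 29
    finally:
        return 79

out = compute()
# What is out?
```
79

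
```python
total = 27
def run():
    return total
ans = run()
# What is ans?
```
27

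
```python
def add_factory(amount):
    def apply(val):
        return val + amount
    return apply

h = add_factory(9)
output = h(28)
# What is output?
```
37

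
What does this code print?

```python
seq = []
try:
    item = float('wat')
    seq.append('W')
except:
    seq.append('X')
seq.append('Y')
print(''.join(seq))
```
XY

Exception raised in try, caught by bare except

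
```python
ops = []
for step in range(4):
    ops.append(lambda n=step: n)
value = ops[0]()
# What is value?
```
0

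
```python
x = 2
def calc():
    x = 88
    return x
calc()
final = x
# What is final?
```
2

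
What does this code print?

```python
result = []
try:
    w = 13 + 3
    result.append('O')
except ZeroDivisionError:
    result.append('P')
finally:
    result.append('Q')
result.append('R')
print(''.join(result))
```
OQR

finally runs after normal execution too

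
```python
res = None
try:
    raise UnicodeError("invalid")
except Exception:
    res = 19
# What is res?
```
19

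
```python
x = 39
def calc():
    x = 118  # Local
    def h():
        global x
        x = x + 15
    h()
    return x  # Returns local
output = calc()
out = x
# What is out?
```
54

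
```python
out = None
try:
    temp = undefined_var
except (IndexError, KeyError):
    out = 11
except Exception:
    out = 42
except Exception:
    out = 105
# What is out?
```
42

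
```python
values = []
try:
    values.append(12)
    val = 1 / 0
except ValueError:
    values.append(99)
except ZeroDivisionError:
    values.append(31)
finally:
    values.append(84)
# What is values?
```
[12, 31, 84]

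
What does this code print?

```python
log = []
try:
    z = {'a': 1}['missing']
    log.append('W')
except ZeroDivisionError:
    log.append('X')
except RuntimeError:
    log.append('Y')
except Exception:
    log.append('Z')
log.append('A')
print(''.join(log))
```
ZA

KeyError not specifically caught, falls to Exception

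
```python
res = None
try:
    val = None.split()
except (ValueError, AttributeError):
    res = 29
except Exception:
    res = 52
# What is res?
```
29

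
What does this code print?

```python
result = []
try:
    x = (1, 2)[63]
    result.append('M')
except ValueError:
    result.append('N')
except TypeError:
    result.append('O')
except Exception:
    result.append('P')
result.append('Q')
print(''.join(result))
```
PQ

IndexError not specifically caught, falls to Exception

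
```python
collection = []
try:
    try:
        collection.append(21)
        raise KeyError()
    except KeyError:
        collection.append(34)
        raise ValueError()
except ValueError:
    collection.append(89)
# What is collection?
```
[21, 34, 89]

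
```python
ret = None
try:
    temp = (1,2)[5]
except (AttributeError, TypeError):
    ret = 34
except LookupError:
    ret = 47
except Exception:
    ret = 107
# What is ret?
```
47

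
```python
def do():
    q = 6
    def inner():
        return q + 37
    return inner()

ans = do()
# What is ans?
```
43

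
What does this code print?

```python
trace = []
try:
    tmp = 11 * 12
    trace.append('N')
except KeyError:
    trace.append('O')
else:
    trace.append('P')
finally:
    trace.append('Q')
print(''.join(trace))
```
NPQ

else runs before finally when no exception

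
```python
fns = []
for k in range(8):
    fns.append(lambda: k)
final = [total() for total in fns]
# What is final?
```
[7, 7, 7, 7, 7, 7, 7, 7]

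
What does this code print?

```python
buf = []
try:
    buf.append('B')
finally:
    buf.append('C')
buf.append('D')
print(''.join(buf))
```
BCD

try/finally without except, no exception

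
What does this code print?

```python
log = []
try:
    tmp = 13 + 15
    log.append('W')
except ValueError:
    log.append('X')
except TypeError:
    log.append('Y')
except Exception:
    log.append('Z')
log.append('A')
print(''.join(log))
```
WA

No exception, try block completes normally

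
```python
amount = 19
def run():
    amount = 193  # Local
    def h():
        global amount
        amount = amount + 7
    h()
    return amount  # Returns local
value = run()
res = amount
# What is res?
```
26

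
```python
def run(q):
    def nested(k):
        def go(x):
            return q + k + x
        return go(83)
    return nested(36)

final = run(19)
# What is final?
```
138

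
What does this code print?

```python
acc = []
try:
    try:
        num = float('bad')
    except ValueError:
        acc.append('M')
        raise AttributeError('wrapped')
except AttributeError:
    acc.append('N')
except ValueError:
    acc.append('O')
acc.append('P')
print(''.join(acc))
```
MNP

AttributeError raised and caught, original ValueError not re-raised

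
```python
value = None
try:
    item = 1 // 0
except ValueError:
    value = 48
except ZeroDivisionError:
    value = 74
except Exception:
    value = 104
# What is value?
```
74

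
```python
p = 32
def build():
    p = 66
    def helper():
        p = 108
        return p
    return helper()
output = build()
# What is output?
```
108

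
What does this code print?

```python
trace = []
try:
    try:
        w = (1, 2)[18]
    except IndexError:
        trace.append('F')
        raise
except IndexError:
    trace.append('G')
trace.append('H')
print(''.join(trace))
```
FGH

raise without argument re-raises current exception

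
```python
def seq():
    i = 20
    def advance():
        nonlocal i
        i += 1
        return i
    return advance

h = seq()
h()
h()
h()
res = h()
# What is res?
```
24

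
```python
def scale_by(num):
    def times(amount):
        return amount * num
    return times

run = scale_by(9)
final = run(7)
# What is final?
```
63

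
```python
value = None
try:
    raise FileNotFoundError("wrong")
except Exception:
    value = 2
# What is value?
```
2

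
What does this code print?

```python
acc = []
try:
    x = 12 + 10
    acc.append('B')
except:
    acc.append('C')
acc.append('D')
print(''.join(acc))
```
BD

No exception, try block completes normally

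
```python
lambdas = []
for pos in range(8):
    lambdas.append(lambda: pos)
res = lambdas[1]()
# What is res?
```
7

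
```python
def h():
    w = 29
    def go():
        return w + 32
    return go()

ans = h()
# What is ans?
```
61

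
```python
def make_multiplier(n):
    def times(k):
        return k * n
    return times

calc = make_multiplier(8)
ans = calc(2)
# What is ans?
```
16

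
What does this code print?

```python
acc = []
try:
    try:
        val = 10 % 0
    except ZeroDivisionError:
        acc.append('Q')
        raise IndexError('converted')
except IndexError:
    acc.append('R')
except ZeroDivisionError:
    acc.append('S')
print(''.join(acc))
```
QR

New IndexError raised, caught by outer IndexError handler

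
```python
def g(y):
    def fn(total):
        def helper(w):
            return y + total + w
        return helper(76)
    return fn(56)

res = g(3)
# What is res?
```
135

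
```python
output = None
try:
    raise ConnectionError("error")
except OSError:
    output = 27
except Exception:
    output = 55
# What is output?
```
27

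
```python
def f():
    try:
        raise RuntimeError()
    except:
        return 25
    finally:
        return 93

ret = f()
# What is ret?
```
93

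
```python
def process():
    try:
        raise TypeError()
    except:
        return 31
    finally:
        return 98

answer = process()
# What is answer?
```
98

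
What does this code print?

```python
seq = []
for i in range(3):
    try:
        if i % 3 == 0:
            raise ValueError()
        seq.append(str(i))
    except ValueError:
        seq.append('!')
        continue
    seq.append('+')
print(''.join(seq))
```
!1+2+

continue in except skips rest of loop body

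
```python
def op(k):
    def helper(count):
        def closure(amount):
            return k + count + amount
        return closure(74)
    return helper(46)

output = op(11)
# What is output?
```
131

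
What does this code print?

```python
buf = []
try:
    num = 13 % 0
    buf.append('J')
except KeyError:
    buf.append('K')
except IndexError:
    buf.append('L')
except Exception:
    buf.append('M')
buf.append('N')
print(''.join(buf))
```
MN

ZeroDivisionError not specifically caught, falls to Exception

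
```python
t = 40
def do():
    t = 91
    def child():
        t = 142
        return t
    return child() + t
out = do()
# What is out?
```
233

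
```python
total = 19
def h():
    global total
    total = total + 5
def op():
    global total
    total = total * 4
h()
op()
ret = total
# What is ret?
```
96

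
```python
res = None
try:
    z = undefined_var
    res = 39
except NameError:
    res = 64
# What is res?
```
64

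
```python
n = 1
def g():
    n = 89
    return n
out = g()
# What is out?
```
89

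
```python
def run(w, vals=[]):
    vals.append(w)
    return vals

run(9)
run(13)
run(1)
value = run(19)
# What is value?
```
[9, 13, 1, 19]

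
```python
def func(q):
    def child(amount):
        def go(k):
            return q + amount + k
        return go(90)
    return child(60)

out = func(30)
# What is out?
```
180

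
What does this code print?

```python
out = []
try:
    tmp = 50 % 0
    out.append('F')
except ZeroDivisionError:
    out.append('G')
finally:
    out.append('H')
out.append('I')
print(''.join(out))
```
GHI

finally always runs, even after exception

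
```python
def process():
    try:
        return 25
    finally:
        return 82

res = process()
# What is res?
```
82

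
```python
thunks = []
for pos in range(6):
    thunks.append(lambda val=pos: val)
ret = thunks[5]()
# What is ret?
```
5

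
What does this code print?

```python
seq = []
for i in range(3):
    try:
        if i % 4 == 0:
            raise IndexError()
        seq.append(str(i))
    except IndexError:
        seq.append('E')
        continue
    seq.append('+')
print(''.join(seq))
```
E1+2+

continue in except skips rest of loop body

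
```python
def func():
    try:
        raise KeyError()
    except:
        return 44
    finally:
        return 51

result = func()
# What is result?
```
51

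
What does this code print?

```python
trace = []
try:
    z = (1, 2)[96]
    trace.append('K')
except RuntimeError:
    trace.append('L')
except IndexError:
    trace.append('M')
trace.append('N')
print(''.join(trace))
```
MN

IndexError is caught by its specific handler, not RuntimeError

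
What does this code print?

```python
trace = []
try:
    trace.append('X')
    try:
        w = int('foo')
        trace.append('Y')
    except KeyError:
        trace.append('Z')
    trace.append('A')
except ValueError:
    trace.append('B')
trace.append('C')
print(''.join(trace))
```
XBC

Inner handler doesn't match, propagates to outer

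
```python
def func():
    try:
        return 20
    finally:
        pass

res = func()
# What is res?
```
20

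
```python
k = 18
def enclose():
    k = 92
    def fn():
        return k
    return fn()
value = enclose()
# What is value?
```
92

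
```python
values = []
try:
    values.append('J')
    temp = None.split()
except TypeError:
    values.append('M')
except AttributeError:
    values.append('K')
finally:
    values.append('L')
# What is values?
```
['J', 'K', 'L']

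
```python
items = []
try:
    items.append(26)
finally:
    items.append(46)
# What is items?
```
[26, 46]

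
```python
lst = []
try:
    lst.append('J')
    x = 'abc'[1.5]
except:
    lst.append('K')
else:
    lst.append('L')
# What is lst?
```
['J', 'K']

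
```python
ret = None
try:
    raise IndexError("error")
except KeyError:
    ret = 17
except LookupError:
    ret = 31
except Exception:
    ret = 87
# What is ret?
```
31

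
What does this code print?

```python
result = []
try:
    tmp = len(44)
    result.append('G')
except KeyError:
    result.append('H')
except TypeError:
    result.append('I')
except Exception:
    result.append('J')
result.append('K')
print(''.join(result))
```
IK

TypeError matches before generic Exception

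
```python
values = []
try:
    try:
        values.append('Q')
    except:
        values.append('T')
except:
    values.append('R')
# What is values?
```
['Q']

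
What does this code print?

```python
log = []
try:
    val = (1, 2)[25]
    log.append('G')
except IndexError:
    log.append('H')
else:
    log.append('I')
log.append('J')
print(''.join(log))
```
HJ

else block skipped when exception is caught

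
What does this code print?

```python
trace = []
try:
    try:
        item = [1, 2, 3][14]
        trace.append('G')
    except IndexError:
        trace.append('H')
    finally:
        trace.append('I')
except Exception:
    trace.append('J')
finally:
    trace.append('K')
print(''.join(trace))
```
HIK

Both finally blocks run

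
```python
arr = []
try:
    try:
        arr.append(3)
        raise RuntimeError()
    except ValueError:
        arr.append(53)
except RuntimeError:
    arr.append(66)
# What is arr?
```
[3, 66]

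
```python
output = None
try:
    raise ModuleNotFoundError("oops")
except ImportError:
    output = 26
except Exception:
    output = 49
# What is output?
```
26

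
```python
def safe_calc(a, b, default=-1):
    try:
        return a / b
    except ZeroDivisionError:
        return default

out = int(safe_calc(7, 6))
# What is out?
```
1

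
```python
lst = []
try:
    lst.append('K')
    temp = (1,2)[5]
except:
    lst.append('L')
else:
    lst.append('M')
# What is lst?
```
['K', 'L']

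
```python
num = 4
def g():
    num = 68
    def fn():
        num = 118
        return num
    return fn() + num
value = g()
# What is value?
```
186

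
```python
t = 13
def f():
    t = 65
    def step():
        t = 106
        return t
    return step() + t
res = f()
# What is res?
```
171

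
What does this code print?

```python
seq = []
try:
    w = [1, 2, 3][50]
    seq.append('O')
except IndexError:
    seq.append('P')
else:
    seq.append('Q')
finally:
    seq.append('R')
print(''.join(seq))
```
PR

Exception: except runs, else skipped, finally runs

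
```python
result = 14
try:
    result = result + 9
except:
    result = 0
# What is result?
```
23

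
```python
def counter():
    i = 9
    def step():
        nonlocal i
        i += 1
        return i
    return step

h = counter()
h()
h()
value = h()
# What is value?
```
12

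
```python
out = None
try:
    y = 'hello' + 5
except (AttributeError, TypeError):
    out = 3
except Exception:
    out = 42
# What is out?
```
3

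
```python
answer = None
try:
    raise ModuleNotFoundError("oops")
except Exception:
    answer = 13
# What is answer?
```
13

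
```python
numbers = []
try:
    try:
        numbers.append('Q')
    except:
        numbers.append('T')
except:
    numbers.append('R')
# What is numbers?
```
['Q']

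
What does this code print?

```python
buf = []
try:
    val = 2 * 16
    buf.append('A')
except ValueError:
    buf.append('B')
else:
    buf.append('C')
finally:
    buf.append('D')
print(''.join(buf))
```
ACD

else runs before finally when no exception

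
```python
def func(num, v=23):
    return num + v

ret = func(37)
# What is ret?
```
60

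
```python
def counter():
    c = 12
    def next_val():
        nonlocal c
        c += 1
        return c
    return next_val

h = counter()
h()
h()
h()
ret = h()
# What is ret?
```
16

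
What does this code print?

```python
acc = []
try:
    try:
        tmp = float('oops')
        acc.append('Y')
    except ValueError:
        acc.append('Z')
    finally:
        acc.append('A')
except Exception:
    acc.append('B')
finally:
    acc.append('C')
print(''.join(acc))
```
ZAC

Both finally blocks run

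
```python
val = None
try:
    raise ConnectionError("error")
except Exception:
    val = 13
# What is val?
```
13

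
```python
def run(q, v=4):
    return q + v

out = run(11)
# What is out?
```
15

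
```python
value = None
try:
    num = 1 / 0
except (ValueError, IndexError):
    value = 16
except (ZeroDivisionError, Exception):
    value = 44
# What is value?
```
44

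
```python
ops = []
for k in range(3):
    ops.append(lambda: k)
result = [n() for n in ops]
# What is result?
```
[2, 2, 2]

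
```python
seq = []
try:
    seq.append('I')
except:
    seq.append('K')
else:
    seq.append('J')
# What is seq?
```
['I', 'J']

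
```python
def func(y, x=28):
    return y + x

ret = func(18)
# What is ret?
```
46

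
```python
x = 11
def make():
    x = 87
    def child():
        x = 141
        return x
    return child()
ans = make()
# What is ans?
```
141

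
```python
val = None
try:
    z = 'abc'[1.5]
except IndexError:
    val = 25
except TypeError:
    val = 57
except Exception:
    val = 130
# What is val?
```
57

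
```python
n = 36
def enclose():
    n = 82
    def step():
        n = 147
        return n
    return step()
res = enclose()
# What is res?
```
147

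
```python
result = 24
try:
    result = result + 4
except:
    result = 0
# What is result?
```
28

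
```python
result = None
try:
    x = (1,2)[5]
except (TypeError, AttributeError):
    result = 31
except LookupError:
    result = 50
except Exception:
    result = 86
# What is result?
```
50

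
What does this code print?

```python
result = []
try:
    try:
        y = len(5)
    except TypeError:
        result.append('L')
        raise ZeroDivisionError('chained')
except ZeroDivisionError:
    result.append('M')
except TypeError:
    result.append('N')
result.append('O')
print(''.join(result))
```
LMO

ZeroDivisionError raised and caught, original TypeError not re-raised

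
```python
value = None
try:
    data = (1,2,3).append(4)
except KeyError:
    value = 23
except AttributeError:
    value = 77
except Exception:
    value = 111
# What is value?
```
77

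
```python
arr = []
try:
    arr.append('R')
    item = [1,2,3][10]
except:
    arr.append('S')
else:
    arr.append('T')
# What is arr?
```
['R', 'S']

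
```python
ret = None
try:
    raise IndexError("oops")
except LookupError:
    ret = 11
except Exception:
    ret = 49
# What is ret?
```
11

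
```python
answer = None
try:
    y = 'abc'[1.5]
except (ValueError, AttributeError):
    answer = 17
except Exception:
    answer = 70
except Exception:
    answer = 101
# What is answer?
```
70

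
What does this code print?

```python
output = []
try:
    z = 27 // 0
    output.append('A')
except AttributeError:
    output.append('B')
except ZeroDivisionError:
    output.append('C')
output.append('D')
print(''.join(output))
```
CD

ZeroDivisionError is caught by its specific handler, not AttributeError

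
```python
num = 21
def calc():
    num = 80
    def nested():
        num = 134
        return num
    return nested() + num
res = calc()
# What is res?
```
214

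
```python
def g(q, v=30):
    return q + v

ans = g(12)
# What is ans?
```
42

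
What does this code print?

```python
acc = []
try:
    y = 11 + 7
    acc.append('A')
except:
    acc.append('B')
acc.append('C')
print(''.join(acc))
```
AC

No exception, try block completes normally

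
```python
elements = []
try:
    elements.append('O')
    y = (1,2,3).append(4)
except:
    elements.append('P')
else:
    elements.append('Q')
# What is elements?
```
['O', 'P']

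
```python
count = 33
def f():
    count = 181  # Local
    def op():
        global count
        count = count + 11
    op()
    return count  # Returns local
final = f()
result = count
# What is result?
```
44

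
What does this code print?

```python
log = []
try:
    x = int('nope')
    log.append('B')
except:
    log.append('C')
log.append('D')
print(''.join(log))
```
CD

Exception raised in try, caught by bare except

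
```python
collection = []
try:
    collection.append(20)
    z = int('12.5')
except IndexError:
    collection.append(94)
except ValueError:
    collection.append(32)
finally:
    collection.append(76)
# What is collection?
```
[20, 32, 76]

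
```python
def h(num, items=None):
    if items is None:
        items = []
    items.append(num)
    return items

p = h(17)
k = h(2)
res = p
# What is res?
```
[17]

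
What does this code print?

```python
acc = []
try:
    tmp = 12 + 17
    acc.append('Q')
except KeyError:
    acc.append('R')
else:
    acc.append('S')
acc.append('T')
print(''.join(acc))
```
QST

else block runs when no exception occurs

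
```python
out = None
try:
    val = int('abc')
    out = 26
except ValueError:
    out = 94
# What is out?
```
94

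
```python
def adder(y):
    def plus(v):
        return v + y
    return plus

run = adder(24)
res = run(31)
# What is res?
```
55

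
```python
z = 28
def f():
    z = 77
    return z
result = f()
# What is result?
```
77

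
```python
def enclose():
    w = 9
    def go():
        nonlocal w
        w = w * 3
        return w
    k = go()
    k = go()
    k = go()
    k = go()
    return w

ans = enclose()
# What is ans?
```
729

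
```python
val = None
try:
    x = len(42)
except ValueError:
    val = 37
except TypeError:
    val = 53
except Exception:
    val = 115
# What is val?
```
53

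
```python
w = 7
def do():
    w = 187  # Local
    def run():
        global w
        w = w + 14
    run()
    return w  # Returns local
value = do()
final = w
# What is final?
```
21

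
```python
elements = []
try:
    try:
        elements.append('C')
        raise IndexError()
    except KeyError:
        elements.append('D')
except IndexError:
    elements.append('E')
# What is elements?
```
['C', 'E']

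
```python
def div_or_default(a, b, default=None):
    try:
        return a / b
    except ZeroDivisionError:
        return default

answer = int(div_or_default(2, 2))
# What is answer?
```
1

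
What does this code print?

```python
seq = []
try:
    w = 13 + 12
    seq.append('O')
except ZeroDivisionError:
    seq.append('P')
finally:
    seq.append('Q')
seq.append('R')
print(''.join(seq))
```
OQR

finally runs after normal execution too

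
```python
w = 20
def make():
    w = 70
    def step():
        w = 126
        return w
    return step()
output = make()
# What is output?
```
126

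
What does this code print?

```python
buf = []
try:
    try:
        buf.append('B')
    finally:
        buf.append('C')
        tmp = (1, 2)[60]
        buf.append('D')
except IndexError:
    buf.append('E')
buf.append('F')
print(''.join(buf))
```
BCEF

Exception in inner finally caught by outer except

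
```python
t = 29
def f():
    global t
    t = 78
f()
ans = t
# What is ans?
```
78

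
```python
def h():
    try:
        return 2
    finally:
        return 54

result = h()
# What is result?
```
54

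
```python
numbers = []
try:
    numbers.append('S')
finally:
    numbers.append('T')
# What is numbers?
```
['S', 'T']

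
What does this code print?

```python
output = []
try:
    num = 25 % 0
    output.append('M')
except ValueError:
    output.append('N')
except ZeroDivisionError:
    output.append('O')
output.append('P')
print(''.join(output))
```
OP

ZeroDivisionError is caught by its specific handler, not ValueError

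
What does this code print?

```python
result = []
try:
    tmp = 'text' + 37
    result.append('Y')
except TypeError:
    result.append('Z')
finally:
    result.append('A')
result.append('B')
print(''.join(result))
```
ZAB

finally always runs, even after exception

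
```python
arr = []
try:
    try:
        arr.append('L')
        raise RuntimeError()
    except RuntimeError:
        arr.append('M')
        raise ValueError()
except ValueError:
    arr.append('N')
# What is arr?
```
['L', 'M', 'N']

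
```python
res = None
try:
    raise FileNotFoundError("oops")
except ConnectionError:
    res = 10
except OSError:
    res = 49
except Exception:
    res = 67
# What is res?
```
49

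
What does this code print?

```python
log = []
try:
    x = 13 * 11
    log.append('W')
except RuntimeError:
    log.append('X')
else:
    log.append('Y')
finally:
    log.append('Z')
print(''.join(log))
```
WYZ

else runs before finally when no exception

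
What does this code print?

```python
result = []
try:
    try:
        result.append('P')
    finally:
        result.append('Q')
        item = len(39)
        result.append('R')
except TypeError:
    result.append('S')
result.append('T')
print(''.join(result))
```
PQST

Exception in inner finally caught by outer except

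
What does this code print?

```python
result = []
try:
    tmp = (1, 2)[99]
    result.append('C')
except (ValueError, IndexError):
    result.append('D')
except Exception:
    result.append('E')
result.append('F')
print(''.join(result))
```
DF

IndexError matches tuple containing it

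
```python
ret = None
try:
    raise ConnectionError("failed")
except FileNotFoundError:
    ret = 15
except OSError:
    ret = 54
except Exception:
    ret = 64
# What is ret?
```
54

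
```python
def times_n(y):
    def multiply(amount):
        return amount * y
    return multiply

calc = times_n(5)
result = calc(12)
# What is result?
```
60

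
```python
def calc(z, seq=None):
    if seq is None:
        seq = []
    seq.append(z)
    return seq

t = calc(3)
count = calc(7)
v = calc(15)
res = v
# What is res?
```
[15]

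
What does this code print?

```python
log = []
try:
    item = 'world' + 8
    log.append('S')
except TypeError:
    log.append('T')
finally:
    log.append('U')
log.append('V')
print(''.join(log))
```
TUV

finally always runs, even after exception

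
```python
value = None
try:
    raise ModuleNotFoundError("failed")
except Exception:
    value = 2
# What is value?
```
2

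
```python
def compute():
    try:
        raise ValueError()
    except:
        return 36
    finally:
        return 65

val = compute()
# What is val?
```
65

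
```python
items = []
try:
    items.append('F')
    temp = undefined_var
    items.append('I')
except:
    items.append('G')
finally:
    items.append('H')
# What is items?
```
['F', 'G', 'H']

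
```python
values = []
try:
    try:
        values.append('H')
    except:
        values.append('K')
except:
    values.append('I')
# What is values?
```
['H']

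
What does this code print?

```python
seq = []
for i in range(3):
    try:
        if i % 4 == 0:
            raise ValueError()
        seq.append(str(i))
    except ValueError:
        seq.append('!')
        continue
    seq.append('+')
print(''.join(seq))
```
!1+2+

continue in except skips rest of loop body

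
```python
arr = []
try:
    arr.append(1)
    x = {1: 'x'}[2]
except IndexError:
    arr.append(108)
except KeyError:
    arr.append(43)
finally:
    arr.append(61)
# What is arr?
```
[1, 43, 61]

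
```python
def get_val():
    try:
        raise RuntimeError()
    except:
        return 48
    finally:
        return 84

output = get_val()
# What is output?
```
84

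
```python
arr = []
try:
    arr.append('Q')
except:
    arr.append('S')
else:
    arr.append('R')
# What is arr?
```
['Q', 'R']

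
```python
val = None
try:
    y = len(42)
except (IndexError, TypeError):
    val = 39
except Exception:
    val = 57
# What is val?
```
39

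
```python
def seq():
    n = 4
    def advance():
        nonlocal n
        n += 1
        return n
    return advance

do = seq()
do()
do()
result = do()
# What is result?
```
7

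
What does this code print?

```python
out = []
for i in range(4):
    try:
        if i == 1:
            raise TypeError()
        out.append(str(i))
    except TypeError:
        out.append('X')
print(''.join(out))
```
0X23

Exception on i=1 caught, loop continues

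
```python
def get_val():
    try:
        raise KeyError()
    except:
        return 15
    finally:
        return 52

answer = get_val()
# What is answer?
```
52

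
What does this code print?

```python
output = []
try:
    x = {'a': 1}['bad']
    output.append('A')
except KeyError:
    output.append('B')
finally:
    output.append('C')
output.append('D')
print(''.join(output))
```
BCD

finally always runs, even after exception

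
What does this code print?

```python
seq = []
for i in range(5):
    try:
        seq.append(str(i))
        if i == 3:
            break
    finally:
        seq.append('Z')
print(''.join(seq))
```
0Z1Z2Z3Z

finally runs even when breaking out of loop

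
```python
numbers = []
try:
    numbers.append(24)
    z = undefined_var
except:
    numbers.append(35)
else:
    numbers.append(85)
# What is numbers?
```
[24, 35]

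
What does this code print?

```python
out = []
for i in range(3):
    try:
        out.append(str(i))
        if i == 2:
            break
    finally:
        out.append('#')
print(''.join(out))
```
0#1#2#

finally runs even when breaking out of loop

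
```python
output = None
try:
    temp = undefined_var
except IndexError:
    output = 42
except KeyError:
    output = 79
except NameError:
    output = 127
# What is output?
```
127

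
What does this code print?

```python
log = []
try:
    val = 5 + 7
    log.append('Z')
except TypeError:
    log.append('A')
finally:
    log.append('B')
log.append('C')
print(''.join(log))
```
ZBC

finally runs after normal execution too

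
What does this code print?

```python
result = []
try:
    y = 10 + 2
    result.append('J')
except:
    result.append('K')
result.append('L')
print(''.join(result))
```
JL

No exception, try block completes normally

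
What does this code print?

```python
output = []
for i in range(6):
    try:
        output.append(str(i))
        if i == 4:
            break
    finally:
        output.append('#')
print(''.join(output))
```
0#1#2#3#4#

finally runs even when breaking out of loop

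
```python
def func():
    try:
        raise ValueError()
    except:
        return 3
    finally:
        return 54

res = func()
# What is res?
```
54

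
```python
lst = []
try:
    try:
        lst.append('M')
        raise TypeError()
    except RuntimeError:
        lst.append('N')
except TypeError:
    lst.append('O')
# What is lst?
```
['M', 'O']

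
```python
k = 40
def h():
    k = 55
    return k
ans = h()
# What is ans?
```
55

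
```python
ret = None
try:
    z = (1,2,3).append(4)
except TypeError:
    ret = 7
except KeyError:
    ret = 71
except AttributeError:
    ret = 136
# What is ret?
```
136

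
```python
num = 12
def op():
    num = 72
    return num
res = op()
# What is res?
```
72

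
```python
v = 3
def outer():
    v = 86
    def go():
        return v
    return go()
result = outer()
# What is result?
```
86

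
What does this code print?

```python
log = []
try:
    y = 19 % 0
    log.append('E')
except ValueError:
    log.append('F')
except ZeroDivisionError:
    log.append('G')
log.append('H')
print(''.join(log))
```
GH

ZeroDivisionError is caught by its specific handler, not ValueError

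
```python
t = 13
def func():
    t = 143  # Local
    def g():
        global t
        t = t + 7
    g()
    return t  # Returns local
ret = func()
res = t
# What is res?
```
20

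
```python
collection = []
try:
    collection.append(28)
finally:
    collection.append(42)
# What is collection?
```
[28, 42]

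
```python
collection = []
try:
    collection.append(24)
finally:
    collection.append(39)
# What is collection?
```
[24, 39]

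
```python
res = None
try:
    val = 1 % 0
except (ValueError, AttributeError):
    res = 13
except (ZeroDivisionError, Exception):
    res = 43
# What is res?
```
43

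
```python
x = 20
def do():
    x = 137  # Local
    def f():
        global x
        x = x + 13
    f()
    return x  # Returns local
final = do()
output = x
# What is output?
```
33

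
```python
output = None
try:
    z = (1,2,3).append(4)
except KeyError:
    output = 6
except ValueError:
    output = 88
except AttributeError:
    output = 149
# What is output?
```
149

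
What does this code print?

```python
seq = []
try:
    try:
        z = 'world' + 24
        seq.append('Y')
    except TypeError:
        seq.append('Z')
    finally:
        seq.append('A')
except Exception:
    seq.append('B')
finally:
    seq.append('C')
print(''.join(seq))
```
ZAC

Both finally blocks run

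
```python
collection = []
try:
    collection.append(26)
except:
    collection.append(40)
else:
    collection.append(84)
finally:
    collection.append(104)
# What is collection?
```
[26, 84, 104]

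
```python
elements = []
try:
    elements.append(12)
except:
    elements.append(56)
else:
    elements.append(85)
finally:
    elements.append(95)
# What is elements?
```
[12, 85, 95]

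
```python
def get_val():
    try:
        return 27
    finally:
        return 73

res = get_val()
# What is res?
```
73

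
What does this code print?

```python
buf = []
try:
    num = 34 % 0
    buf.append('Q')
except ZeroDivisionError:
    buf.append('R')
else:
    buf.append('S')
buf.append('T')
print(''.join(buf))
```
RT

else block skipped when exception is caught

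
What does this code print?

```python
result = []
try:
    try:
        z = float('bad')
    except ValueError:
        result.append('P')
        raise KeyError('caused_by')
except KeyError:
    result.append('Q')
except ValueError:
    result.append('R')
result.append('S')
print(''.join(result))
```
PQS

KeyError raised and caught, original ValueError not re-raised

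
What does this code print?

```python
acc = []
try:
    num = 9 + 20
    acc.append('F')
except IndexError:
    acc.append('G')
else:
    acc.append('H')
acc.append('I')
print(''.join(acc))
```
FHI

else block runs when no exception occurs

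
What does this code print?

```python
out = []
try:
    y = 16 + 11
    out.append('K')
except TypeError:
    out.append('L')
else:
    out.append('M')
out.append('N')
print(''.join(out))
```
KMN

else block runs when no exception occurs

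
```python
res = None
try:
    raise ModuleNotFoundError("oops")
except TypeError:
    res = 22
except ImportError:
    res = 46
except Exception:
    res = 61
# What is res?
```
46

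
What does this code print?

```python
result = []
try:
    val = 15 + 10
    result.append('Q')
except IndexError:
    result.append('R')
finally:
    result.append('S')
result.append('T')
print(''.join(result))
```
QST

finally runs after normal execution too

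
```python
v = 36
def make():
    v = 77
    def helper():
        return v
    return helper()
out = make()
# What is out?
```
77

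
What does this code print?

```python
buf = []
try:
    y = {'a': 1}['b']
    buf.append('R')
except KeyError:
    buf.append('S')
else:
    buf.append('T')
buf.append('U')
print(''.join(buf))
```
SU

else block skipped when exception is caught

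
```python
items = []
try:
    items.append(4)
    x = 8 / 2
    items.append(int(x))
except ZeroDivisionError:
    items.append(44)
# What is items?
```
[4, 4]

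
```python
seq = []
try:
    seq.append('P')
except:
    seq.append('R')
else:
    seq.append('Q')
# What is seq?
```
['P', 'Q']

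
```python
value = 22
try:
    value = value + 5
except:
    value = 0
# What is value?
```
27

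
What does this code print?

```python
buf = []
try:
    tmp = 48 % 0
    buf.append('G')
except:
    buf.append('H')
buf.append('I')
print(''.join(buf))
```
HI

Exception raised in try, caught by bare except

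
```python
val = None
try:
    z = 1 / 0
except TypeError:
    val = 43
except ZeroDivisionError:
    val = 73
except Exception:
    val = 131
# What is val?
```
73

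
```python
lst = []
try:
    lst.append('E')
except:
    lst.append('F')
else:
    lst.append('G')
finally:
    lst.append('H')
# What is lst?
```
['E', 'G', 'H']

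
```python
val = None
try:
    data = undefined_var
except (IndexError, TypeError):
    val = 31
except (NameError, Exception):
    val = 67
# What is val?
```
67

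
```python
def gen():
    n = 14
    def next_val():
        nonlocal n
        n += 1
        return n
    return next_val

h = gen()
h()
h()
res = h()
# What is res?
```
17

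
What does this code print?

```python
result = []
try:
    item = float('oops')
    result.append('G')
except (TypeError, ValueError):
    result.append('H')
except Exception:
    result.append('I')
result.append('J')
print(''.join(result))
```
HJ

ValueError matches tuple containing it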